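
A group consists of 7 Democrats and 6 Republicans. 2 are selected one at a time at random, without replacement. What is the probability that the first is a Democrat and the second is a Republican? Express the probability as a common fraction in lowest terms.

7/26

Multiply the conditional probabilities at each draw: 7/13 · 6/12 = 42/156 = 7/26.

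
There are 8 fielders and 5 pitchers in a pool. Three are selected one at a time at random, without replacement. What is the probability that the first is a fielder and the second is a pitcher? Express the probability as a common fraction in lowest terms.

Multiply the conditional probabilities at each draw: 8/13 · 5/12 = 40/156 = 10/39.

10/39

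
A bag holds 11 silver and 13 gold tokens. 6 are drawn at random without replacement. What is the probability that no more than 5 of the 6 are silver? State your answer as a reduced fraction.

871/874

There are C(24,6) = 134596 ways to choose the 6.
The complement is exactly 6 silver: C(11,6)·C(13,0) = 462.
Probability = 1 − 462/134596 = 134134/134596 = 871/874.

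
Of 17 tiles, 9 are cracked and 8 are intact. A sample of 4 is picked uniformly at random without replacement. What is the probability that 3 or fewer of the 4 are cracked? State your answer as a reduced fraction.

161/170

Total selections: C(17,4) = 2380.
The complement is exactly 4 cracked: C(9,4)·C(8,0) = 126.
Probability = 1 − 126/2380 = 2254/2380 = 161/170.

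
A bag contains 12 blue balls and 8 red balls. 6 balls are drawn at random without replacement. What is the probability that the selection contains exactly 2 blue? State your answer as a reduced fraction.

The sample space is all 6-subsets of the 20: C(20,6) = 38760.
Selections with exactly 2 blue: choose 2 of the 12 blue and 4 of the 8 red, C(12,2)·C(8,4) = 66·70 = 4620.
Probability = 4620/38760 = 77/646.

77/646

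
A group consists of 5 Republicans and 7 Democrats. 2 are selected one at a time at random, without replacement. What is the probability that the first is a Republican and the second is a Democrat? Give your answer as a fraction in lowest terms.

Multiply the conditional probabilities at each draw: 5/12 · 7/11 = 35/132.

35/132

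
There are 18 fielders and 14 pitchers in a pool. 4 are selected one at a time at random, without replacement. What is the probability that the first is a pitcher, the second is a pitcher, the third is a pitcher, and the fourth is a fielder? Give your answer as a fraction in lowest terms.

Multiply the conditional probabilities at each draw: 14/32 · 13/31 · 12/30 · 18/29 = 39312/863040 = 819/17980.

819/17980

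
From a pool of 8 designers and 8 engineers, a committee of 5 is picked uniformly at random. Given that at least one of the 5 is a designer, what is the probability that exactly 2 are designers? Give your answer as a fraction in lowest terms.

4/11

Work in counts. Selections with at least one designer: C(16,5) − C(8,5) = 4368 − 56 = 4312.
Of those, selections where exactly 2 are designers: C(8,2)·C(8,3) = 28·56 = 1568.
Conditional probability = 1568/4312 = 4/11.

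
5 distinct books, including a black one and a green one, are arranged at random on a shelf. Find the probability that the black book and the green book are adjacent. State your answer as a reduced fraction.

There are 5! = 120 arrangements.
Treat the black book and the green book as a block: 4! arrangements of the blocks × 2 orders within the block = 2·24 = 48.
Probability = 48/120 = 2/5.

2/5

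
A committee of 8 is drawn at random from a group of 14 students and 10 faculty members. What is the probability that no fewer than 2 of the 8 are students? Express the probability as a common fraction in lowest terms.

Total selections: C(24,8) = 735471.
Count the complement (fewer than 2 students): C(14,0)·C(10,8) + C(14,1)·C(10,7) = 45 + 1680 = 1725.
Probability = 1 − 1725/735471 = 733746/735471 = 10634/10659.

10634/10659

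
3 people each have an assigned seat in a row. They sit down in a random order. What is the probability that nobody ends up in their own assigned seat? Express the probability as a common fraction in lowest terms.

1/3

There are 3! = 6 seatings.
By inclusion-exclusion, seatings with no fixed points: C(3,0)·3! − C(3,1)·2! + C(3,2)·1! − C(3,3)·0! = 2.
Probability = 2/6 = 1/3.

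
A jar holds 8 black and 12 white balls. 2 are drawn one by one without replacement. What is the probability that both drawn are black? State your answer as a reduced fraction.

14/95

Multiply the conditional probabilities at each draw: 8/20 · 7/19 = 56/380 = 14/95.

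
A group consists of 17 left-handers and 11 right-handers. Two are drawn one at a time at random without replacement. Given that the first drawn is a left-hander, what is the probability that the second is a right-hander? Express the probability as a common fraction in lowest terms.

11/27

After removing one left-hander, 27 remain: 16 left-handers and 11 right-handers.
So the probability the next is a right-hander is 11/27.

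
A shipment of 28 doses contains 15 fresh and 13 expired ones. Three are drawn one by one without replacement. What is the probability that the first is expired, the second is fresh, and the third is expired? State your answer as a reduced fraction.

5/42

Multiply the conditional probabilities at each draw: 13/28 · 15/27 · 12/26 = 2340/19656 = 5/42.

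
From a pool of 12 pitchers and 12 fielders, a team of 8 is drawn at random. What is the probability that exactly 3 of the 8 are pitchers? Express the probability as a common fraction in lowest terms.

1760/7429

The sample space is all 8-subsets of the 24: C(24,8) = 735471.
Selections with exactly 3 pitchers: choose 3 of the 12 pitchers and 5 of the 12 fielders, C(12,3)·C(12,5) = 220·792 = 174240.
Probability = 174240/735471 = 1760/7429.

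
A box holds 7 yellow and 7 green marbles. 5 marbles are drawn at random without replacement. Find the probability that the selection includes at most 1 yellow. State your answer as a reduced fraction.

19/143

There are C(14,5) = 2002 ways to choose the 5.
Favorable selections (at most 1 yellow): C(7,0)·C(7,5) + C(7,1)·C(7,4) = 21 + 245 = 266.
Probability = 266/2002 = 19/143.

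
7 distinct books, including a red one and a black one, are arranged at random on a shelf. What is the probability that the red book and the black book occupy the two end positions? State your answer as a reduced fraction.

1/21

There are 7! = 5040 arrangements.
Place the red book and the black book at the ends in 2 ways, arrange the remaining 5 in 5! = 120 ways: 2·120 = 240.
Probability = 240/5040 = 1/21.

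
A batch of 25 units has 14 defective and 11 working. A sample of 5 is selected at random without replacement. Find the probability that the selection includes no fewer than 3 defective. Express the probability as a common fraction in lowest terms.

143/230

Total selections: C(25,5) = 53130.
Favorable selections (no fewer than 3 defective): C(14,3)·C(11,2) + C(14,4)·C(11,1) + C(14,5)·C(11,0) = 20020 + 11011 + 2002 = 33033.
Probability = 33033/53130 = 143/230.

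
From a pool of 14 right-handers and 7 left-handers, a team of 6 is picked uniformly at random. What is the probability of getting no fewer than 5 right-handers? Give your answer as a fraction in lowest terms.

143/456

Total selections: C(21,6) = 54264.
Favorable selections (no fewer than 5 right-handers): C(14,5)·C(7,1) + C(14,6)·C(7,0) = 14014 + 3003 = 17017.
Probability = 17017/54264 = 143/456.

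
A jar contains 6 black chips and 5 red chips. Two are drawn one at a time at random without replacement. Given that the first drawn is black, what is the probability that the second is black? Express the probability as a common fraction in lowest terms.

1/2

After removing one black, 10 remain: 5 black and 5 red.
So the probability the next is black is 5/10 = 1/2.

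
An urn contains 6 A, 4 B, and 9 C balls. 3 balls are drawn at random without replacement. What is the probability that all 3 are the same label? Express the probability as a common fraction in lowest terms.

There are C(19,3) = 969 ways to draw 3 balls.
All same label: C(6,3) + C(4,3) + C(9,3) = 20 + 4 + 84 = 108.
Probability = 108/969 = 36/323.

36/323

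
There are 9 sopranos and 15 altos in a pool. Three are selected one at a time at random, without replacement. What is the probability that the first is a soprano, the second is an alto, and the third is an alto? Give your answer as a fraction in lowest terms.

Multiply the conditional probabilities at each draw: 9/24 · 15/23 · 14/22 = 1890/12144 = 315/2024.

315/2024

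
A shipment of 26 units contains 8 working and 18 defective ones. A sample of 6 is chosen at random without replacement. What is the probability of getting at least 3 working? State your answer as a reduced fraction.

373/1495

Total selections: C(26,6) = 230230.
Favorable selections (at least 3 working): C(8,3)·C(18,3) + C(8,4)·C(18,2) + C(8,5)·C(18,1) + C(8,6)·C(18,0) = 45696 + 10710 + 1008 + 28 = 57442.
Probability = 57442/230230 = 373/1495.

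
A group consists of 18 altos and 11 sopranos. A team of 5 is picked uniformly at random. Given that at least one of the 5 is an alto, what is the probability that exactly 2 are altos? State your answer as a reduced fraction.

Work in counts. Selections with at least one alto: C(29,5) − C(11,5) = 118755 − 462 = 118293.
Of those, selections where exactly 2 are altos: C(18,2)·C(11,3) = 153·165 = 25245.
Conditional probability = 25245/118293 = 8415/39431.

8415/39431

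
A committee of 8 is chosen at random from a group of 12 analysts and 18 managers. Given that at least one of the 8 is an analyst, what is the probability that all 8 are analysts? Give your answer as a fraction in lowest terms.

55/645463

Work in counts. Selections with at least one analyst: C(30,8) − C(18,8) = 5852925 − 43758 = 5809167.
Of those, selections where all 8 are analysts: C(12,8) = 495.
Conditional probability = 495/5809167 = 55/645463.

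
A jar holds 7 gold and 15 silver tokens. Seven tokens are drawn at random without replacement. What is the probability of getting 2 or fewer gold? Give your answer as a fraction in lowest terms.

559/912

There are C(22,7) = 170544 ways to choose the 7.
Favorable selections (2 or fewer gold): C(7,0)·C(15,7) + C(7,1)·C(15,6) + C(7,2)·C(15,5) = 6435 + 35035 + 63063 = 104533.
Probability = 104533/170544 = 559/912.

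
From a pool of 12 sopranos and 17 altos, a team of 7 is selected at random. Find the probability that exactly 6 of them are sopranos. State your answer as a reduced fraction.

1309/130065

Total number of selections: C(29,7) = 1560780.
Selections with exactly 6 sopranos: choose 6 of the 12 sopranos and 1 of the 17 altos, C(12,6)·C(17,1) = 924·17 = 15708.
Probability = 15708/1560780 = 1309/130065.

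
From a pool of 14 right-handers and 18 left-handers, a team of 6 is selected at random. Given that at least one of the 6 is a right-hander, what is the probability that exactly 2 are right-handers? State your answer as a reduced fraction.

Work in counts. Selections with at least one right-hander: C(32,6) − C(18,6) = 906192 − 18564 = 887628.
Of those, selections where exactly 2 are right-handers: C(14,2)·C(18,4) = 91·3060 = 278460.
Conditional probability = 278460/887628 = 3315/10567.

3315/10567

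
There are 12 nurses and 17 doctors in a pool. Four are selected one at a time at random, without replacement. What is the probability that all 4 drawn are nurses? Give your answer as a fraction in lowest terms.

55/2639

Multiply the conditional probabilities at each draw: 12/29 · 11/28 · 10/27 · 9/26 = 11880/570024 = 55/2639.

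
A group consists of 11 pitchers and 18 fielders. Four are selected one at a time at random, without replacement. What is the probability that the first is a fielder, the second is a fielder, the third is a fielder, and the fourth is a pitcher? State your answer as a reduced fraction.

Multiply the conditional probabilities at each draw: 18/29 · 17/28 · 16/27 · 11/26 = 53856/570024 = 748/7917.

748/7917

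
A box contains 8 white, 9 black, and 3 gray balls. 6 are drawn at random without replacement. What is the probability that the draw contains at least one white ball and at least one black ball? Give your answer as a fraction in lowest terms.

There are C(20,6) = 38760 possible draws.
By inclusion-exclusion on the complements, draws missing all white or all black: C(12,6) + C(11,6) − C(3,6) = 924 + 462 − 0 = 1386.
So draws with at least one of each: 38760 − 1386 = 37374, probability 37374/38760 = 6229/6460.

6229/6460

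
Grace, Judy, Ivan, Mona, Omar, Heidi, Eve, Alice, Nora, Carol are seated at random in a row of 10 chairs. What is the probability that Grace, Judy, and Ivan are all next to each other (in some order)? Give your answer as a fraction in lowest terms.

1/15

There are 10! = 3628800 arrangements.
Treat the three as one block: 8! placements × 3! orders within the block = 40320·6 = 241920.
Probability = 241920/3628800 = 1/15.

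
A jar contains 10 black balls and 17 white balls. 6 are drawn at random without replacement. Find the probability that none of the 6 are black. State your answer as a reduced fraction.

476/11385

There are C(27,6) = 296010 possible selections.
Selections with no black (all white): C(17,6) = 12376.
Probability = 12376/296010 = 476/11385.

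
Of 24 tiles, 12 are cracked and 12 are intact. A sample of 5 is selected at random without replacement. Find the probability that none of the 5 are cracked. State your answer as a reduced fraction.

3/161

There are C(24,5) = 42504 possible selections.
Selections with no cracked (all intact): C(12,5) = 792.
Probability = 792/42504 = 3/161.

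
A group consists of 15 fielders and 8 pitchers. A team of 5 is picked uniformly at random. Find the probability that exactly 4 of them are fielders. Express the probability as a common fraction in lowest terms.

Total number of selections: C(23,5) = 33649.
Selections with exactly 4 fielders: choose 4 of the 15 fielders and 1 of the 8 pitchers, C(15,4)·C(8,1) = 1365·8 = 10920.
Probability = 10920/33649 = 1560/4807.

1560/4807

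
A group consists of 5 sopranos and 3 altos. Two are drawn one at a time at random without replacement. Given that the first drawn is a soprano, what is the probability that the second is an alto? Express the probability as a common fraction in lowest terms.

3/7

After removing one soprano, 7 remain: 4 sopranos and 3 altos.
So the probability the next is an alto is 3/7.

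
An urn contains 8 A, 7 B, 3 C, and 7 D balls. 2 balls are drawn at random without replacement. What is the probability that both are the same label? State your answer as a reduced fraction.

73/300

There are C(25,2) = 300 ways to draw 2 balls.
All same label: C(8,2) + C(7,2) + C(3,2) + C(7,2) = 28 + 21 + 3 + 21 = 73.
Probability = 73/300.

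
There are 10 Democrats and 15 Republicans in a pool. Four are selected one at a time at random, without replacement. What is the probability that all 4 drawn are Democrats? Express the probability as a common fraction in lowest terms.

21/1265

Multiply the conditional probabilities at each draw: 10/25 · 9/24 · 8/23 · 7/22 = 5040/303600 = 21/1265.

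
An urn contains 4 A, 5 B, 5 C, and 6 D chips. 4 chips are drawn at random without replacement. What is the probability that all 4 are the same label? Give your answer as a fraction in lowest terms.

26/4845

There are C(20,4) = 4845 ways to draw 4 chips.
All same label: C(4,4) + C(5,4) + C(5,4) + C(6,4) = 1 + 5 + 5 + 15 = 26.
Probability = 26/4845.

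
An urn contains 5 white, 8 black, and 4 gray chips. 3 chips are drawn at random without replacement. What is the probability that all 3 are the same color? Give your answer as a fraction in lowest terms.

7/68

There are C(17,3) = 680 ways to draw 3 chips.
All same color: C(5,3) + C(8,3) + C(4,3) = 10 + 56 + 4 = 70.
Probability = 70/680 = 7/68.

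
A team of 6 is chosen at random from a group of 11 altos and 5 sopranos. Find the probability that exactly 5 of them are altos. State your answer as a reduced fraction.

15/52

There are C(16,6) = 8008 ways to choose 6 from 16.
Selections with exactly 5 altos: choose 5 of the 11 altos and 1 of the 5 sopranos, C(11,5)·C(5,1) = 462·5 = 2310.
Probability = 2310/8008 = 15/52.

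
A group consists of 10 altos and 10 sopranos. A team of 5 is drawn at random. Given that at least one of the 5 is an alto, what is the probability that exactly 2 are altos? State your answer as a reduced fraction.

Work in counts. Selections with at least one alto: C(20,5) − C(10,5) = 15504 − 252 = 15252.
Of those, selections where exactly 2 are altos: C(10,2)·C(10,3) = 45·120 = 5400.
Conditional probability = 5400/15252 = 450/1271.

450/1271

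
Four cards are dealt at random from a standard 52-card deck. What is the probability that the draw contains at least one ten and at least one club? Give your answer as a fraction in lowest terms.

There are C(52,4) = 270725 possible draws.
By inclusion-exclusion on the complements, draws missing all tens or all clubs: C(48,4) + C(39,4) − C(36,4) = 194580 + 82251 − 58905 = 217926.
So draws with at least one of each: 270725 − 217926 = 52799, probability 52799/270725.

52799/270725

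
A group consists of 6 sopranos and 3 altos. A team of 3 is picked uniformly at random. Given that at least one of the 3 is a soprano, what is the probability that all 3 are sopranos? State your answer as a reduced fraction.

Work in counts. Selections with at least one soprano: C(9,3) − C(3,3) = 84 − 1 = 83.
Of those, selections where all 3 are sopranos: C(6,3) = 20.
Conditional probability = 20/83.

20/83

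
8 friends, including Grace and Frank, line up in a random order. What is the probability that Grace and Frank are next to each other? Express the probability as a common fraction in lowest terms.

There are 8! = 40320 arrangements.
Treat Grace and Frank as a block: 7! arrangements of the blocks × 2 orders within the block = 2·5040 = 10080.
Probability = 10080/40320 = 1/4.

1/4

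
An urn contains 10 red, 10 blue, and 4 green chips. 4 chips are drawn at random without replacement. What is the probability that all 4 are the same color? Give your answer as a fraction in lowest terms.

421/10626

There are C(24,4) = 10626 ways to draw 4 chips.
All same color: C(10,4) + C(10,4) + C(4,4) = 210 + 210 + 1 = 421.
Probability = 421/10626.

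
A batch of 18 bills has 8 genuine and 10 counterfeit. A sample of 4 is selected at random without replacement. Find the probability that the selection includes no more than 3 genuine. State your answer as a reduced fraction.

299/306

Total selections: C(18,4) = 3060.
The complement is exactly 4 genuine: C(8,4)·C(10,0) = 70.
Probability = 1 − 70/3060 = 2990/3060 = 299/306.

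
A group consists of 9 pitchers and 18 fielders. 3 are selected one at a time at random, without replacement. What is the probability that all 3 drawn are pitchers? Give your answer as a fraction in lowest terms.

28/975

Multiply the conditional probabilities at each draw: 9/27 · 8/26 · 7/25 = 504/17550 = 28/975.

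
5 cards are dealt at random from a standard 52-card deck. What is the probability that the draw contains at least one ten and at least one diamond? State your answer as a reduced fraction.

229297/866320

There are C(52,5) = 2598960 possible draws.
By inclusion-exclusion on the complements, draws missing all tens or all diamonds: C(48,5) + C(39,5) − C(36,5) = 1712304 + 575757 − 376992 = 1911069.
So draws with at least one of each: 2598960 − 1911069 = 687891, probability 687891/2598960 = 229297/866320.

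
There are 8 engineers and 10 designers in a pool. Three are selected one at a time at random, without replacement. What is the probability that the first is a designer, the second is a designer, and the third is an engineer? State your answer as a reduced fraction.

Multiply the conditional probabilities at each draw: 10/18 · 9/17 · 8/16 = 720/4896 = 5/34.

5/34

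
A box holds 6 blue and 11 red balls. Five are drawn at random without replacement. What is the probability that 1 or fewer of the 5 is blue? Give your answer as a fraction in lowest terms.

Total selections: C(17,5) = 6188.
Favorable selections (1 or fewer blue): C(6,0)·C(11,5) + C(6,1)·C(11,4) = 462 + 1980 = 2442.
Probability = 2442/6188 = 1221/3094.

1221/3094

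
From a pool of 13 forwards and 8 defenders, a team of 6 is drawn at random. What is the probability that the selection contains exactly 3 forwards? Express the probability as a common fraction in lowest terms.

286/969

The sample space is all 6-subsets of the 21: C(21,6) = 54264.
Selections with exactly 3 forwards: choose 3 of the 13 forwards and 3 of the 8 defenders, C(13,3)·C(8,3) = 286·56 = 16016.
Probability = 16016/54264 = 286/969.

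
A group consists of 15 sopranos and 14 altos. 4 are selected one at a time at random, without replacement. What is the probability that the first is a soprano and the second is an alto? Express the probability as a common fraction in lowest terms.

Multiply the conditional probabilities at each draw: 15/29 · 14/28 = 210/812 = 15/58.

15/58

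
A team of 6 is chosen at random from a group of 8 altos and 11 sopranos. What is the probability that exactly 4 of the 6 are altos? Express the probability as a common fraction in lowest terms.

275/1938

The sample space is all 6-subsets of the 19: C(19,6) = 27132.
Selections with exactly 4 altos: choose 4 of the 8 altos and 2 of the 11 sopranos, C(8,4)·C(11,2) = 70·55 = 3850.
Probability = 3850/27132 = 275/1938.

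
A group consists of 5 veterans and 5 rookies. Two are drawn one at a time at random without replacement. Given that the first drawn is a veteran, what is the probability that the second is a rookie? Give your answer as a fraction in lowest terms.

5/9

After removing one veteran, 9 remain: 4 veterans and 5 rookies.
So the probability the next is a rookie is 5/9.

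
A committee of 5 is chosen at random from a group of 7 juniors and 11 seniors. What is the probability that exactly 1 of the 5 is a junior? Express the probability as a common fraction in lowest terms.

55/204

There are C(18,5) = 8568 ways to choose 5 from 18.
Selections with exactly 1 junior: choose 1 of the 7 juniors and 4 of the 11 seniors, C(7,1)·C(11,4) = 7·330 = 2310.
Probability = 2310/8568 = 55/204.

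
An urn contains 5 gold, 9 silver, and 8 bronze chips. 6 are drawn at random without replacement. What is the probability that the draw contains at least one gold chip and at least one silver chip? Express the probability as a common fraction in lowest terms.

20183/24871

There are C(22,6) = 74613 possible draws.
By inclusion-exclusion on the complements, draws missing all gold or all silver: C(17,6) + C(13,6) − C(8,6) = 12376 + 1716 − 28 = 14064.
So draws with at least one of each: 74613 − 14064 = 60549, probability 60549/74613 = 20183/24871.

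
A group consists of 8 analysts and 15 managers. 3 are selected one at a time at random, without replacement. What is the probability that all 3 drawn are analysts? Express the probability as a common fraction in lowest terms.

8/253

Multiply the conditional probabilities at each draw: 8/23 · 7/22 · 6/21 = 336/10626 = 8/253.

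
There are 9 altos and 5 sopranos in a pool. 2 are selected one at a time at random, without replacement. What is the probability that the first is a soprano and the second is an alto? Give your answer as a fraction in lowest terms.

45/182

Multiply the conditional probabilities at each draw: 5/14 · 9/13 = 45/182.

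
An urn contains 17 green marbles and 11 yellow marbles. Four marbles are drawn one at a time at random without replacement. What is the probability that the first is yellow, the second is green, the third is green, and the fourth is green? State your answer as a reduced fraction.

Multiply the conditional probabilities at each draw: 11/28 · 17/27 · 16/26 · 15/25 = 44880/491400 = 374/4095.

374/4095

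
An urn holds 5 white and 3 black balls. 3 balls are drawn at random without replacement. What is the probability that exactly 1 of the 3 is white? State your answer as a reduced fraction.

15/56

There are C(8,3) = 56 ways to choose 3 from 8.
Selections with exactly 1 white: choose 1 of the 5 white and 2 of the 3 black, C(5,1)·C(3,2) = 5·3 = 15.
Probability = 15/56.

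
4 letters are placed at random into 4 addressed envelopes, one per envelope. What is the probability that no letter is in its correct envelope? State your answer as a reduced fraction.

3/8

There are 4! = 24 assignments.
By inclusion-exclusion, assignments with no fixed points: C(4,0)·4! − C(4,1)·3! + C(4,2)·2! − C(4,3)·1! + C(4,4)·0! = 9.
Probability = 9/24 = 3/8.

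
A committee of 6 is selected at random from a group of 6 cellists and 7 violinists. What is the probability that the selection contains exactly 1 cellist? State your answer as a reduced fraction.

There are C(13,6) = 1716 ways to choose 6 from 13.
Selections with exactly 1 cellist: choose 1 of the 6 cellists and 5 of the 7 violinists, C(6,1)·C(7,5) = 6·21 = 126.
Probability = 126/1716 = 21/286.

21/286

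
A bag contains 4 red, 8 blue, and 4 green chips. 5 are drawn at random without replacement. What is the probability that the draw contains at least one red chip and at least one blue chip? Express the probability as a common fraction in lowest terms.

There are C(16,5) = 4368 possible draws.
By inclusion-exclusion on the complements, draws missing all red or all blue: C(12,5) + C(8,5) − C(4,5) = 792 + 56 − 0 = 848.
So draws with at least one of each: 4368 − 848 = 3520, probability 3520/4368 = 220/273.

220/273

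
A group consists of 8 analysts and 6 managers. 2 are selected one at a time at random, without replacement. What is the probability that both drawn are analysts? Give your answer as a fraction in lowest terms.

4/13

Multiply the conditional probabilities at each draw: 8/14 · 7/13 = 56/182 = 4/13.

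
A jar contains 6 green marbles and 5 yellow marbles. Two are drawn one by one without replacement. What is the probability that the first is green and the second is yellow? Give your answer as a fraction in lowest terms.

Multiply the conditional probabilities at each draw: 6/11 · 5/10 = 30/110 = 3/11.

3/11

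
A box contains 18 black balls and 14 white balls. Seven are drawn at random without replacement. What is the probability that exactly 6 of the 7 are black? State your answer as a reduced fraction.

Total number of selections: C(32,7) = 3365856.
Selections with exactly 6 black: choose 6 of the 18 black and 1 of the 14 white, C(18,6)·C(14,1) = 18564·14 = 259896.
Probability = 259896/3365856 = 833/10788.

833/10788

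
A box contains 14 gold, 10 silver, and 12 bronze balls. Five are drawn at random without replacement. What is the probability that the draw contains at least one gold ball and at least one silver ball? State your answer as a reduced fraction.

There are C(36,5) = 376992 possible draws.
By inclusion-exclusion on the complements, draws missing all gold or all silver: C(22,5) + C(26,5) − C(12,5) = 26334 + 65780 − 792 = 91322.
So draws with at least one of each: 376992 − 91322 = 285670, probability 285670/376992 = 1855/2448.

1855/2448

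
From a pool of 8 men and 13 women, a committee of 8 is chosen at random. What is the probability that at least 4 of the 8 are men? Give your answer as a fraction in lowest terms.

Total selections: C(21,8) = 203490.
Count the complement (fewer than 4 men): C(8,0)·C(13,8) + C(8,1)·C(13,7) + C(8,2)·C(13,6) + C(8,3)·C(13,5) = 1287 + 13728 + 48048 + 72072 = 135135.
Probability = 1 − 135135/203490 = 68355/203490 = 217/646.

217/646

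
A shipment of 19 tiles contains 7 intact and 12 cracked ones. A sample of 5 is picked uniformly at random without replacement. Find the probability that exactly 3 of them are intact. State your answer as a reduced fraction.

385/1938

The sample space is all 5-subsets of the 19: C(19,5) = 11628.
Selections with exactly 3 intact: choose 3 of the 7 intact and 2 of the 12 cracked, C(7,3)·C(12,2) = 35·66 = 2310.
Probability = 2310/11628 = 385/1938.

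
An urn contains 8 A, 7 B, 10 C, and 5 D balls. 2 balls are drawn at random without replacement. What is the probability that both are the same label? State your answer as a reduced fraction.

104/435

There are C(30,2) = 435 ways to draw 2 balls.
All same label: C(8,2) + C(7,2) + C(10,2) + C(5,2) = 28 + 21 + 45 + 10 = 104.
Probability = 104/435.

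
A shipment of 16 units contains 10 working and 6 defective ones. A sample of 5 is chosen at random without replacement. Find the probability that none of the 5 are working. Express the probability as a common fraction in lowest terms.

There are C(16,5) = 4368 possible selections.
Selections with no working (all defective): C(6,5) = 6.
Probability = 6/4368 = 1/728.

1/728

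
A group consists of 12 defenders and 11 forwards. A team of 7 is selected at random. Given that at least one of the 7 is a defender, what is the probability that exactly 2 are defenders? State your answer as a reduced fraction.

Work in counts. Selections with at least one defender: C(23,7) − C(11,7) = 245157 − 330 = 244827.
Of those, selections where exactly 2 are defenders: C(12,2)·C(11,5) = 66·462 = 30492.
Conditional probability = 30492/244827 = 308/2473.

308/2473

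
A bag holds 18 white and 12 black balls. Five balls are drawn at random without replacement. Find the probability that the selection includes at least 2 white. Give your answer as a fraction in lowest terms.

There are C(30,5) = 142506 ways to choose the 5.
Favorable selections (at least 2 white): C(18,2)·C(12,3) + C(18,3)·C(12,2) + C(18,4)·C(12,1) + C(18,5)·C(12,0) = 33660 + 53856 + 36720 + 8568 = 132804.
Probability = 132804/142506 = 1054/1131.

1054/1131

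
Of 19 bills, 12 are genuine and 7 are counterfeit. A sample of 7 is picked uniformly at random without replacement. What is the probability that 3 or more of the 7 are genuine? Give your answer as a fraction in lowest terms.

48917/50388

Total selections: C(19,7) = 50388.
Count the complement (fewer than 3 genuine): C(12,0)·C(7,7) + C(12,1)·C(7,6) + C(12,2)·C(7,5) = 1 + 84 + 1386 = 1471.
Probability = 1 − 1471/50388 = 48917/50388.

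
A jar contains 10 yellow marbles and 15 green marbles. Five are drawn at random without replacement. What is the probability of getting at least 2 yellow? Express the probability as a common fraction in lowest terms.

Total selections: C(25,5) = 53130.
Count the complement (fewer than 2 yellow): C(10,0)·C(15,5) + C(10,1)·C(15,4) = 3003 + 13650 = 16653.
Probability = 1 − 16653/53130 = 36477/53130 = 1737/2530.

1737/2530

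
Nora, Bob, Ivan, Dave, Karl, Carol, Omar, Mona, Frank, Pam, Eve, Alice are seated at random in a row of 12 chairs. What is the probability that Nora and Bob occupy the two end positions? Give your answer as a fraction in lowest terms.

There are 12! = 479001600 arrangements.
Place Nora and Bob at the ends in 2 ways, arrange the remaining 10 in 10! = 3628800 ways: 2·3628800 = 7257600.
Probability = 7257600/479001600 = 1/66.

1/66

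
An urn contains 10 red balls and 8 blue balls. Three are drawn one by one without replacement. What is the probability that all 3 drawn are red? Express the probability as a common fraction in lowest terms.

Multiply the conditional probabilities at each draw: 10/18 · 9/17 · 8/16 = 720/4896 = 5/34.

5/34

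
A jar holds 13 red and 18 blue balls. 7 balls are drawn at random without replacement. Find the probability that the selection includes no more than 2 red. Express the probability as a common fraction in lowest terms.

4828/13485

Total selections: C(31,7) = 2629575.
Favorable selections (no more than 2 red): C(13,0)·C(18,7) + C(13,1)·C(18,6) + C(13,2)·C(18,5) = 31824 + 241332 + 668304 = 941460.
Probability = 941460/2629575 = 4828/13485.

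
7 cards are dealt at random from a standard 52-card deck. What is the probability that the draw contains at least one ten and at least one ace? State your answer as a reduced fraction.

3105873/16723070

There are C(52,7) = 133784560 possible draws.
By inclusion-exclusion on the complements, draws missing all tens or all aces: C(48,7) + C(48,7) − C(44,7) = 73629072 + 73629072 − 38320568 = 108937576.
So draws with at least one of each: 133784560 − 108937576 = 24846984, probability 24846984/133784560 = 3105873/16723070.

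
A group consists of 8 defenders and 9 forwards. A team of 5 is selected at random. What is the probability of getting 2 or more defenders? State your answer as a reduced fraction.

361/442

Total selections: C(17,5) = 6188.
Favorable selections (2 or more defenders): C(8,2)·C(9,3) + C(8,3)·C(9,2) + C(8,4)·C(9,1) + C(8,5)·C(9,0) = 2352 + 2016 + 630 + 56 = 5054.
Probability = 5054/6188 = 361/442.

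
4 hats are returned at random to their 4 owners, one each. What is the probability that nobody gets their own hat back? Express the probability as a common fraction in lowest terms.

3/8

There are 4! = 24 assignments.
By inclusion-exclusion, assignments with no fixed points: C(4,0)·4! − C(4,1)·3! + C(4,2)·2! − C(4,3)·1! + C(4,4)·0! = 9.
Probability = 9/24 = 3/8.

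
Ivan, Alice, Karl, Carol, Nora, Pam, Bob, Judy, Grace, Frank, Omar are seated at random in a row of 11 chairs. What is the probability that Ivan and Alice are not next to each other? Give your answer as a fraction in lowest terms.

9/11

There are 11! = 39916800 arrangements.
Arrangements with Ivan and Alice adjacent: 2·10! = 7257600.
So not adjacent: 39916800 − 7257600 = 32659200, probability 32659200/39916800 = 9/11.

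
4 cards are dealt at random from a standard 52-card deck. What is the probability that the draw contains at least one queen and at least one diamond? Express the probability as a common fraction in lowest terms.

There are C(52,4) = 270725 possible draws.
By inclusion-exclusion on the complements, draws missing all queens or all diamonds: C(48,4) + C(39,4) − C(36,4) = 194580 + 82251 − 58905 = 217926.
So draws with at least one of each: 270725 − 217926 = 52799, probability 52799/270725.

52799/270725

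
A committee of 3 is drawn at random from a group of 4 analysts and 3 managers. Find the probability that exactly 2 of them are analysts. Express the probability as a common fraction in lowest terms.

Total number of selections: C(7,3) = 35.
Selections with exactly 2 analysts: choose 2 of the 4 analysts and 1 of the 3 managers, C(4,2)·C(3,1) = 6·3 = 18.
Probability = 18/35.

18/35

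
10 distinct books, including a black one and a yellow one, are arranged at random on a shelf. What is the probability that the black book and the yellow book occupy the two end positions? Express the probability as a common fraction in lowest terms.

There are 10! = 3628800 arrangements.
Place the black book and the yellow book at the ends in 2 ways, arrange the remaining 8 in 8! = 40320 ways: 2·40320 = 80640.
Probability = 80640/3628800 = 1/45.

1/45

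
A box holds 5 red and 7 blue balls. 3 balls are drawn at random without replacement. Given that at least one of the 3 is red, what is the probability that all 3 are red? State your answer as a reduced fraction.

2/37

Work in counts. Selections with at least one red: C(12,3) − C(7,3) = 220 − 35 = 185.
Of those, selections where all 3 are red: C(5,3) = 10.
Conditional probability = 10/185 = 2/37.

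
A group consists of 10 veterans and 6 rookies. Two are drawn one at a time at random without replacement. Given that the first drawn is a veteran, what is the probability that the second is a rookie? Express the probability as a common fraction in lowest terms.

After removing one veteran, 15 remain: 9 veterans and 6 rookies.
So the probability the next is a rookie is 6/15 = 2/5.

2/5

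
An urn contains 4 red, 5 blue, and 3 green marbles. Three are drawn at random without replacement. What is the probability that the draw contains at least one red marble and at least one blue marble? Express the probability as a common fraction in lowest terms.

There are C(12,3) = 220 possible draws.
By inclusion-exclusion on the complements, draws missing all red or all blue: C(8,3) + C(7,3) − C(3,3) = 56 + 35 − 1 = 90.
So draws with at least one of each: 220 − 90 = 130, probability 130/220 = 13/22.

13/22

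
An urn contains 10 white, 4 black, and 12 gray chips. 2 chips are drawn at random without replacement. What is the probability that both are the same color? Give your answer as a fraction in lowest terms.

9/25

There are C(26,2) = 325 ways to draw 2 chips.
All same color: C(10,2) + C(4,2) + C(12,2) = 45 + 6 + 66 = 117.
Probability = 117/325 = 9/25.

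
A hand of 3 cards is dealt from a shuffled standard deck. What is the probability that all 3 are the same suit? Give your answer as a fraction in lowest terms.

There are C(52,3) = 22100 possible 3-card hands.
Hands of one suit: 4 suits × C(13,3) = 4·286 = 1144.
Probability = 1144/22100 = 22/425.

22/425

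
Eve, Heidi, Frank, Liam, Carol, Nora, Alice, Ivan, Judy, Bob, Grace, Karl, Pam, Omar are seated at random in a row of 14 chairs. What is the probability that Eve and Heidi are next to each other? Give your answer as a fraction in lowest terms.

There are 14! = 87178291200 arrangements.
Treat Eve and Heidi as a block: 13! arrangements of the blocks × 2 orders within the block = 2·6227020800 = 12454041600.
Probability = 12454041600/87178291200 = 1/7.

1/7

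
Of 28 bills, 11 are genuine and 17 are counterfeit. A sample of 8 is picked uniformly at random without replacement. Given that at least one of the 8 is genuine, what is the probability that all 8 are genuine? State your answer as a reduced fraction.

3/56069

Work in counts. Selections with at least one genuine: C(28,8) − C(17,8) = 3108105 − 24310 = 3083795.
Of those, selections where all 8 are genuine: C(11,8) = 165.
Conditional probability = 165/3083795 = 3/56069.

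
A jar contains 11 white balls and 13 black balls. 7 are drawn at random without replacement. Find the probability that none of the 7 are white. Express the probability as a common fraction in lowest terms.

13/2622

There are C(24,7) = 346104 possible selections.
Selections with no white (all black): C(13,7) = 1716.
Probability = 1716/346104 = 13/2622.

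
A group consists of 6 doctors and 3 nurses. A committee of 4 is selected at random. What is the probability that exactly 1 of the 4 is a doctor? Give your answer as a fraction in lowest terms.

1/21

Total number of selections: C(9,4) = 126.
Selections with exactly 1 doctor: choose 1 of the 6 doctors and 3 of the 3 nurses, C(6,1)·C(3,3) = 6·1 = 6.
Probability = 6/126 = 1/21.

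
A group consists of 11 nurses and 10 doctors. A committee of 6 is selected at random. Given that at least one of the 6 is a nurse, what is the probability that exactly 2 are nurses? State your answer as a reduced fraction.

25/117

Work in counts. Selections with at least one nurse: C(21,6) − C(10,6) = 54264 − 210 = 54054.
Of those, selections where exactly 2 are nurses: C(11,2)·C(10,4) = 55·210 = 11550.
Conditional probability = 11550/54054 = 25/117.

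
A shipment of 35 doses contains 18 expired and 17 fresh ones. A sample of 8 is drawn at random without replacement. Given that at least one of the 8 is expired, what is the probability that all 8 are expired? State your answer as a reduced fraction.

13/6985

Work in counts. Selections with at least one expired: C(35,8) − C(17,8) = 23535820 − 24310 = 23511510.
Of those, selections where all 8 are expired: C(18,8) = 43758.
Conditional probability = 43758/23511510 = 13/6985.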